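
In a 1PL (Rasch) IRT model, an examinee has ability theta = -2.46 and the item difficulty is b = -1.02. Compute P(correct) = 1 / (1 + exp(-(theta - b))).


theta - b = -2.46 - -1.02 = -1.44
exp(-(theta - b)) = exp(1.44) = 4.2207
P = 1 / (1 + 4.2207)
P = 0.1915

0.1915


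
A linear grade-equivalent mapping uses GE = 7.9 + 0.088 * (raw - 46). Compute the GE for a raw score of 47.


raw - median = 47 - 46 = 1
slope * diff = 0.088 * 1 = 0.088
GE = 7.9 + 0.088
GE = 7.988

7.988


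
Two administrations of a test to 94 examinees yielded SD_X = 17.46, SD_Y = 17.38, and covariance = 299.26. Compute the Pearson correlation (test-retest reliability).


r = cov(X,Y) / (SD_X * SD_Y)
r = 299.26 / (17.46 * 17.38)
r = 299.26 / 303.4548
r = 0.9862

0.9862


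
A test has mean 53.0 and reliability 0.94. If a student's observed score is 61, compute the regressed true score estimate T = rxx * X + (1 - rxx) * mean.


T_est = rxx * X + (1 - rxx) * mean
T_est = 0.94 * 61 + 0.06 * 53.0
T_est = 57.34 + 3.18
T_est = 60.52

60.52


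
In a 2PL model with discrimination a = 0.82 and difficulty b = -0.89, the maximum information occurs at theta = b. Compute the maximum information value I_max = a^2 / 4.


For 2PL, max info at theta = b = -0.89
I_max = a^2 / 4 = 0.82^2 / 4
= 0.6724 / 4
I_max = 0.1681

0.1681


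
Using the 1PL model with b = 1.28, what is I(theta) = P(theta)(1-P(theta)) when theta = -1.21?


P = 1/(1+exp(-(-1.21-1.28))) = 0.0766
I = P*(1-P) = 0.0766 * 0.9234
I = 0.0707

0.0707


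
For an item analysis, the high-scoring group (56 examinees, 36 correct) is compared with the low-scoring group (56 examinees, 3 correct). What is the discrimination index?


p_upper = 36/56 = 0.6429
p_lower = 3/56 = 0.0536
D = 0.6429 - 0.0536 = 0.5893

0.5893


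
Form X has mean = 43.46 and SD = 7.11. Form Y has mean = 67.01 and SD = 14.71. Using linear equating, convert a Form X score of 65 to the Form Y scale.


slope = SD_Y / SD_X = 14.71 / 7.11 ~ 2.0689
intercept = mean_Y - slope * mean_X = 67.01 - (14.71 / 7.11) * 43.46 ~ -22.9051
Y = slope * X + intercept. To avoid rounding drift from the rounded slope/intercept, evaluate the equivalent form Y = mean_Y + SD_Y * (X - mean_X) / SD_X at full precision:
Y = 67.01 + 14.71 * (65 - 43.46) / 7.11
Y = 67.01 + 14.71 * 21.54 / 7.11
Y = 67.01 + 316.8534 / 7.11
Y = 67.01 + 44.5645
Y = 111.5745

111.5745


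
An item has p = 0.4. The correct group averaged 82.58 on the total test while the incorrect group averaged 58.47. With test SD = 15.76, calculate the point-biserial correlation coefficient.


q = 1 - p = 0.6
rpb = ((M1 - M0) / SD) * sqrt(p * q)
rpb = ((82.58 - 58.47) / 15.76) * sqrt(0.4 * 0.6)
rpb = 0.7495

0.7495


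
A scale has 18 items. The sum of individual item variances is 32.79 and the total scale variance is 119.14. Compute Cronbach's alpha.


alpha = (k/(k-1)) * (1 - sum(si^2)/s_total^2)
= (18/17) * (1 - 32.79/119.14)
alpha = 0.7674

0.7674


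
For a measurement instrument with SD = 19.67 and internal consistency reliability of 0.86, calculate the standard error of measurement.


SEM = SD * sqrt(1 - rxx)
SEM = 19.67 * sqrt(1 - 0.86)
SEM = 19.67 * sqrt(0.14) = 19.67 * 0.374166
SEM = 7.3598

7.3598


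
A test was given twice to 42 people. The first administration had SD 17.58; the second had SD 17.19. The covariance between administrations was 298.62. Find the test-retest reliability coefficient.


r = cov(X,Y) / (SD_X * SD_Y)
r = 298.62 / (17.58 * 17.19)
r = 298.62 / 302.2002
r = 0.9882

0.9882


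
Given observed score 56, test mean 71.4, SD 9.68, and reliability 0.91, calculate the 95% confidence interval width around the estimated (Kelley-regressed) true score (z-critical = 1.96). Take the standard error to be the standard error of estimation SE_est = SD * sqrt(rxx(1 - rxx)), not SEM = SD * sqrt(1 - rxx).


True score estimate = 0.91*56 + 0.09*71.4 = 57.386
SE_est = SD * sqrt(rxx * (1 - rxx)) = 9.68 * sqrt(0.91 * 0.09) = 9.68 * sqrt(0.0819) = 2.770239
CI = T_est +/- z * SE_est, so width = 2 * z * SE_est = 2 * 1.96 * 2.770239
Width = 10.8593

10.8593


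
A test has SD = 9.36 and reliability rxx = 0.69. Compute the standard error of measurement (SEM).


SEM = SD * sqrt(1 - rxx)
SEM = 9.36 * sqrt(1 - 0.69)
SEM = 9.36 * sqrt(0.31) = 9.36 * 0.556776
SEM = 5.2114

5.2114


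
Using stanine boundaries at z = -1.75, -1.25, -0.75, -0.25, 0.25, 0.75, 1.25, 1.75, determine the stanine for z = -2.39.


Stanine boundaries: [-1.75, -1.25, -0.75, -0.25, 0.25, 0.75, 1.25, 1.75]
z = -2.39
Check each boundary:
  z < -1.75
  z < -1.25
  z < -0.75
  z < -0.25
  z < 0.25
  z < 0.75
  z < 1.25
  z < 1.75
Highest qualifying boundary gives stanine = 1

1


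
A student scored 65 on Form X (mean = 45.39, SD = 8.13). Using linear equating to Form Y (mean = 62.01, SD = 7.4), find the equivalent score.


slope = SD_Y / SD_X = 7.4 / 8.13 ~ 0.9102
intercept = mean_Y - slope * mean_X = 62.01 - (7.4 / 8.13) * 45.39 ~ 20.6956
Y = slope * X + intercept. To avoid rounding drift from the rounded slope/intercept, evaluate the equivalent form Y = mean_Y + SD_Y * (X - mean_X) / SD_X at full precision:
Y = 62.01 + 7.4 * (65 - 45.39) / 8.13
Y = 62.01 + 7.4 * 19.61 / 8.13
Y = 62.01 + 145.114 / 8.13
Y = 62.01 + 17.8492
Y = 79.8592

79.8592


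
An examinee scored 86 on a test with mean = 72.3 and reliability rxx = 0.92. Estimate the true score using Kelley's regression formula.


T_est = rxx * X + (1 - rxx) * mean
T_est = 0.92 * 86 + 0.08 * 72.3
T_est = 79.12 + 5.784
T_est = 84.904

84.904


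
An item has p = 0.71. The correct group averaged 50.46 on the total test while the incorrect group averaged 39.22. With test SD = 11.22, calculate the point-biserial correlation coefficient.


q = 1 - p = 0.29
rpb = ((M1 - M0) / SD) * sqrt(p * q)
rpb = ((50.46 - 39.22) / 11.22) * sqrt(0.71 * 0.29)
rpb = 0.4546

0.4546


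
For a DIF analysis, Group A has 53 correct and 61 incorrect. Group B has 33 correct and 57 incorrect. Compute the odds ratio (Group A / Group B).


Odds_A = 53/61 = 0.8689
Odds_B = 33/57 = 0.5789
OR = Odds_A / Odds_B = 0.8689 / 0.5789
Exactly, OR = (53 * 57) / (61 * 33) = 3021 / 2013
OR = 1.5007

1.5007


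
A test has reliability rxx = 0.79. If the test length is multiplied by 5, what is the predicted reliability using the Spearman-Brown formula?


r_new = (n * rxx) / (1 + (n-1) * rxx)
r_new = (5 * 0.79) / (1 + 4 * 0.79)
r_new = 3.95 / 4.16
r_new = 0.9495

0.9495


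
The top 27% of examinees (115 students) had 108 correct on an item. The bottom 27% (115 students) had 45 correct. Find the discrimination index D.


p_upper = 108/115 = 0.9391
p_lower = 45/115 = 0.3913
D = 0.9391 - 0.3913 = 0.5478

0.5478


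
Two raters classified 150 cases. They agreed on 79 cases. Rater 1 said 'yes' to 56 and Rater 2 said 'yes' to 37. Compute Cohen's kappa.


P_o = 79/150 = 0.526667
P_e = (56*37 + 94*113) / 22500 = 0.564178
kappa = (P_o - P_e) / (1 - P_e)
kappa = (0.526667 - 0.564178) / (1 - 0.564178)
kappa = -0.0861

-0.0861


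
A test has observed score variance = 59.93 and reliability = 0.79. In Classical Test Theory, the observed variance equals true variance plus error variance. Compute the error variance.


var_true = rxx * var_obs = 0.79 * 59.93 = 47.3447
var_error = var_obs - var_true
var_error = 59.93 - 47.3447
var_error = 12.5853

12.5853


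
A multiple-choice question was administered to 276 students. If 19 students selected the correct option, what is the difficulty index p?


Item difficulty p = number correct / total examinees
p = 19 / 276
p = 0.0688

0.0688


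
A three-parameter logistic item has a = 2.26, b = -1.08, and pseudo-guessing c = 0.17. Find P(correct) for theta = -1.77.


logit = 2.26*(-1.77 - -1.08) = -1.5594
P* = 1/(1 + exp(--1.5594)) = 0.1737
P = 0.17 + (1 - 0.17) * 0.1737
P = 0.3142

0.3142


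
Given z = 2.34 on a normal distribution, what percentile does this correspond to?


CDF(z) = 0.5 * (1 + erf(z/sqrt(2)))
erf(1.6546) = 0.9807
CDF = 0.9904
Percentile rank = 0.9904 * 100 = 99.04

99.04


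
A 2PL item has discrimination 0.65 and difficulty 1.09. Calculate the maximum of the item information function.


For 2PL, max info at theta = b = 1.09
I_max = a^2 / 4 = 0.65^2 / 4
= 0.4225 / 4
I_max = 0.1056

0.1056


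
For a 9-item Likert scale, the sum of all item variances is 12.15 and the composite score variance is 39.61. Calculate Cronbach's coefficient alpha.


alpha = (k/(k-1)) * (1 - sum(si^2)/s_total^2)
= (9/8) * (1 - 12.15/39.61)
alpha = 0.7799

0.7799


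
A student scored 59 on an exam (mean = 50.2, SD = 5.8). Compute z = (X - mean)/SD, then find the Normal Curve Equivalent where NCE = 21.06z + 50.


z = (X - mean) / SD = (59 - 50.2) / 5.8
z = 8.8 / 5.8
z = 1.5172
NCE = NCE = 21.06z + 50
Carry z at full precision (z = 8.8 / 5.8) into the conversion:
NCE = 21.06 * (8.8 / 5.8) + 50 = 185.328 / 5.8 + 50
NCE = 31.9531 + 50
NCE = 81.9531

81.9531


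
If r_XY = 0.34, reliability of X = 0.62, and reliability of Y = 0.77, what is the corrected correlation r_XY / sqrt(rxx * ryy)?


r_corrected = rxy / sqrt(rxx * ryy)
= 0.34 / sqrt(0.62 * 0.77)
= 0.34 / sqrt(0.4774)
= 0.34 / 0.690941
r_corrected = 0.4921

0.4921


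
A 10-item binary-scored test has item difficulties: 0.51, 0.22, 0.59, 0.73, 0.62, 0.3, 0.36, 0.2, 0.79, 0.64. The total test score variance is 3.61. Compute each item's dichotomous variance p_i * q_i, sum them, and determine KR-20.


For each item, compute p_i * q_i:
  Item 1: 0.51 * 0.49 = 0.2499
  Item 2: 0.22 * 0.78 = 0.1716
  Item 3: 0.59 * 0.41 = 0.2419
  Item 4: 0.73 * 0.27 = 0.1971
  Item 5: 0.62 * 0.38 = 0.2356
  Item 6: 0.3 * 0.7 = 0.21
  Item 7: 0.36 * 0.64 = 0.2304
  Item 8: 0.2 * 0.8 = 0.16
  Item 9: 0.79 * 0.21 = 0.1659
  Item 10: 0.64 * 0.36 = 0.2304
Sum(p_i * q_i) = 0.2499 + 0.1716 + 0.2419 + 0.1971 + 0.2356 + 0.21 + 0.2304 + 0.16 + 0.1659 + 0.2304 = 2.0928
KR-20 = (k/(k-1)) * (1 - Sum(p_i*q_i) / Var_total)
= (10/9) * (1 - 2.0928/3.61)
= 1.1111 * 0.4203
KR-20 = 0.467

0.467


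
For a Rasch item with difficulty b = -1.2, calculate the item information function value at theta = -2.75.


P = 1/(1+exp(-(-2.75--1.2))) = 0.1751
I = P*(1-P) = 0.1751 * 0.8249
I = 0.1444

0.1444


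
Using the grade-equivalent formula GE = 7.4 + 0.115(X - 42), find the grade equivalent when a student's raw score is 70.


raw - median = 70 - 42 = 28
slope * diff = 0.115 * 28 = 3.22
GE = 7.4 + 3.22
GE = 10.62

10.62


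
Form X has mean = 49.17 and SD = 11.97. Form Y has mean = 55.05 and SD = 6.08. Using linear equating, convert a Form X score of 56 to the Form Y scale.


slope = SD_Y / SD_X = 6.08 / 11.97 ~ 0.5079
intercept = mean_Y - slope * mean_X = 55.05 - (6.08 / 11.97) * 49.17 ~ 30.0748
Y = slope * X + intercept. To avoid rounding drift from the rounded slope/intercept, evaluate the equivalent form Y = mean_Y + SD_Y * (X - mean_X) / SD_X at full precision:
Y = 55.05 + 6.08 * (56 - 49.17) / 11.97
Y = 55.05 + 6.08 * 6.83 / 11.97
Y = 55.05 + 41.5264 / 11.97
Y = 55.05 + 3.4692
Y = 58.5192

58.5192


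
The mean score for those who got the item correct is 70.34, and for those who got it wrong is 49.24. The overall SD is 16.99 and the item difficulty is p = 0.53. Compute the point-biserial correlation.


q = 1 - p = 0.47
rpb = ((M1 - M0) / SD) * sqrt(p * q)
rpb = ((70.34 - 49.24) / 16.99) * sqrt(0.53 * 0.47)
rpb = 0.6198

0.6198


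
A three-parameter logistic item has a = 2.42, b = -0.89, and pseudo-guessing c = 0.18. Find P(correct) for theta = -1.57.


logit = 2.42*(-1.57 - -0.89) = -1.6456
P* = 1/(1 + exp(--1.6456)) = 0.1617
P = 0.18 + (1 - 0.18) * 0.1617
P = 0.3126

0.3126


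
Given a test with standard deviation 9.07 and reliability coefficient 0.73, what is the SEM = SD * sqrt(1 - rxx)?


SEM = SD * sqrt(1 - rxx)
SEM = 9.07 * sqrt(1 - 0.73)
SEM = 9.07 * sqrt(0.27) = 9.07 * 0.519615
SEM = 4.7129

4.7129


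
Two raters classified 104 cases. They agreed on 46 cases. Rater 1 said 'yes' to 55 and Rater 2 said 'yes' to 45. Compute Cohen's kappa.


P_o = 46/104 = 0.442308
P_e = (55*45 + 49*59) / 10816 = 0.496117
kappa = (P_o - P_e) / (1 - P_e)
kappa = (0.442308 - 0.496117) / (1 - 0.496117)
kappa = -0.1068

-0.1068


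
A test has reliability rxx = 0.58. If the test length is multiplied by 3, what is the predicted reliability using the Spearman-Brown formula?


r_new = (n * rxx) / (1 + (n-1) * rxx)
r_new = (3 * 0.58) / (1 + 2 * 0.58)
r_new = 1.74 / 2.16
r_new = 0.8056

0.8056


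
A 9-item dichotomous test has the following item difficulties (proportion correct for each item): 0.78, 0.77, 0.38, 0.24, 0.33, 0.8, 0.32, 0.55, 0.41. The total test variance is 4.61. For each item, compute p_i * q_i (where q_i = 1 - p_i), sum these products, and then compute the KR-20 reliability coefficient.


For each item, compute p_i * q_i:
  Item 1: 0.78 * 0.22 = 0.1716
  Item 2: 0.77 * 0.23 = 0.1771
  Item 3: 0.38 * 0.62 = 0.2356
  Item 4: 0.24 * 0.76 = 0.1824
  Item 5: 0.33 * 0.67 = 0.2211
  Item 6: 0.8 * 0.2 = 0.16
  Item 7: 0.32 * 0.68 = 0.2176
  Item 8: 0.55 * 0.45 = 0.2475
  Item 9: 0.41 * 0.59 = 0.2419
Sum(p_i * q_i) = 0.1716 + 0.1771 + 0.2356 + 0.1824 + 0.2211 + 0.16 + 0.2176 + 0.2475 + 0.2419 = 1.8548
KR-20 = (k/(k-1)) * (1 - Sum(p_i*q_i) / Var_total)
= (9/8) * (1 - 1.8548/4.61)
= 1.125 * 0.5977
KR-20 = 0.6724

0.6724


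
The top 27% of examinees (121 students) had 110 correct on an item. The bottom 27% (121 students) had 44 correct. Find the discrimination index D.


p_upper = 110/121 = 0.9091
p_lower = 44/121 = 0.3636
D = 0.9091 - 0.3636 = 0.5455

0.5455


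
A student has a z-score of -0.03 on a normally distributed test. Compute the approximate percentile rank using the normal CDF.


CDF(z) = 0.5 * (1 + erf(z/sqrt(2)))
erf(-0.0212) = -0.0239
CDF = 0.488
Percentile rank = 0.488 * 100 = 48.8

48.8


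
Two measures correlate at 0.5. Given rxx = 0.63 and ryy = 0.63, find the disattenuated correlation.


r_corrected = rxy / sqrt(rxx * ryy)
= 0.5 / sqrt(0.63 * 0.63)
= 0.5 / sqrt(0.3969)
= 0.5 / 0.63
r_corrected = 0.7937

0.7937


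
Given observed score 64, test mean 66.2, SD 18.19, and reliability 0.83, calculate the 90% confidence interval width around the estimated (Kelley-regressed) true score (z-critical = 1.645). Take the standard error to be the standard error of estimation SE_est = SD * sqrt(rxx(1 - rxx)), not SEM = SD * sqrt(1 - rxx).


True score estimate = 0.83*64 + 0.17*66.2 = 64.374
SE_est = SD * sqrt(rxx * (1 - rxx)) = 18.19 * sqrt(0.83 * 0.17) = 18.19 * sqrt(0.1411) = 6.832761
CI = T_est +/- z * SE_est, so width = 2 * z * SE_est = 2 * 1.645 * 6.832761
Width = 22.4798

22.4798


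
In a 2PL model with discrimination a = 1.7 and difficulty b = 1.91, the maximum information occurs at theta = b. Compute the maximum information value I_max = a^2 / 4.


For 2PL, max info at theta = b = 1.91
I_max = a^2 / 4 = 1.7^2 / 4
= 2.89 / 4
I_max = 0.7225

0.7225


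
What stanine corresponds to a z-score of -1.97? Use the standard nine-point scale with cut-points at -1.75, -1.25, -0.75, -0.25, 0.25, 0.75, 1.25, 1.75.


Stanine boundaries: [-1.75, -1.25, -0.75, -0.25, 0.25, 0.75, 1.25, 1.75]
z = -1.97
Check each boundary:
  z < -1.75
  z < -1.25
  z < -0.75
  z < -0.25
  z < 0.25
  z < 0.75
  z < 1.25
  z < 1.75
Highest qualifying boundary gives stanine = 1

1


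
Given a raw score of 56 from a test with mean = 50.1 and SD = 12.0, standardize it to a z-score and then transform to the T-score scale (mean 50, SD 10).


z = (X - mean) / SD = (56 - 50.1) / 12.0
z = 5.9 / 12.0
z = 0.4917
T-score = T = 50 + 10z
Carry z at full precision (z = 5.9 / 12.0) into the conversion:
T-score = 50 + 10 * (5.9 / 12.0) = 50 + 59 / 12.0
T-score = 50 + 4.9167
T-score = 54.9167

54.9167


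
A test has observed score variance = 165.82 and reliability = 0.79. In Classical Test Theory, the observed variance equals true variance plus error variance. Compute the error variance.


var_true = rxx * var_obs = 0.79 * 165.82 = 130.9978
var_error = var_obs - var_true
var_error = 165.82 - 130.9978
var_error = 34.8222

34.8222


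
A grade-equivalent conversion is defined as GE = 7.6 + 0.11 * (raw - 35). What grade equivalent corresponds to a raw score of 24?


raw - median = 24 - 35 = -11
slope * diff = 0.11 * -11 = -1.21
GE = 7.6 + -1.21
GE = 6.39

6.39


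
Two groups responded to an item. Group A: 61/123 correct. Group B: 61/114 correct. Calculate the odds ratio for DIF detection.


Odds_A = 61/62 = 0.9839
Odds_B = 61/53 = 1.1509
OR = Odds_A / Odds_B = 0.9839 / 1.1509
Exactly, OR = (61 * 53) / (62 * 61) = 3233 / 3782
OR = 0.8548

0.8548


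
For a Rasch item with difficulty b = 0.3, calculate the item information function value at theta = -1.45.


P = 1/(1+exp(-(-1.45-0.3))) = 0.148
I = P*(1-P) = 0.148 * 0.852
I = 0.1261

0.1261


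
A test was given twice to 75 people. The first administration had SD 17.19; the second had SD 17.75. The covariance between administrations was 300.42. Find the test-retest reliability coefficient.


r = cov(X,Y) / (SD_X * SD_Y)
r = 300.42 / (17.19 * 17.75)
r = 300.42 / 305.1225
r = 0.9846

0.9846


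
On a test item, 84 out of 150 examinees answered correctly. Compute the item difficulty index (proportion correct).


Item difficulty p = number correct / total examinees
p = 84 / 150
p = 0.56

0.56


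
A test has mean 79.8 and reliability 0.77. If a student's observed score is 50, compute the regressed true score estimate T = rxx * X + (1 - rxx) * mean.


T_est = rxx * X + (1 - rxx) * mean
T_est = 0.77 * 50 + 0.23 * 79.8
T_est = 38.5 + 18.354
T_est = 56.854

56.854


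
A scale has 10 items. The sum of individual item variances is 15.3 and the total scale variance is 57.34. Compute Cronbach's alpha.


alpha = (k/(k-1)) * (1 - sum(si^2)/s_total^2)
= (10/9) * (1 - 15.3/57.34)
alpha = 0.8146

0.8146


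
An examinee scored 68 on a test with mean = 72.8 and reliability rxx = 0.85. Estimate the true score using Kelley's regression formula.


T_est = rxx * X + (1 - rxx) * mean
T_est = 0.85 * 68 + 0.15 * 72.8
T_est = 57.8 + 10.92
T_est = 68.72

68.72


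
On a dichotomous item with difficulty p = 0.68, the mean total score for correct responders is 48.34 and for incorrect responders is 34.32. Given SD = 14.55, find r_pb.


q = 1 - p = 0.32
rpb = ((M1 - M0) / SD) * sqrt(p * q)
rpb = ((48.34 - 34.32) / 14.55) * sqrt(0.68 * 0.32)
rpb = 0.4495

0.4495


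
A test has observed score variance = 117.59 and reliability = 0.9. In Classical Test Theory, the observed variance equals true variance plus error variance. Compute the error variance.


var_true = rxx * var_obs = 0.9 * 117.59 = 105.831
var_error = var_obs - var_true
var_error = 117.59 - 105.831
var_error = 11.759

11.759


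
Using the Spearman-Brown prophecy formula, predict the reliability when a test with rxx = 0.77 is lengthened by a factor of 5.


r_new = (n * rxx) / (1 + (n-1) * rxx)
r_new = (5 * 0.77) / (1 + 4 * 0.77)
r_new = 3.85 / 4.08
r_new = 0.9436

0.9436


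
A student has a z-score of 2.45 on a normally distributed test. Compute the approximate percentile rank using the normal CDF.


CDF(z) = 0.5 * (1 + erf(z/sqrt(2)))
erf(1.7324) = 0.9857
CDF = 0.9929
Percentile rank = 0.9929 * 100 = 99.29

99.29


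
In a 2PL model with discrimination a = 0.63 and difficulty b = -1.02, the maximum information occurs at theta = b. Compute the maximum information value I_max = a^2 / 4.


For 2PL, max info at theta = b = -1.02
I_max = a^2 / 4 = 0.63^2 / 4
= 0.3969 / 4
I_max = 0.0992

0.0992


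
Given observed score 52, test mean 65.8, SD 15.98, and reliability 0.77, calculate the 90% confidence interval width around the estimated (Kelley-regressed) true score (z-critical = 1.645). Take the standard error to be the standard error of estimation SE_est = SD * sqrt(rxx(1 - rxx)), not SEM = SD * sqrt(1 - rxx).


True score estimate = 0.77*52 + 0.23*65.8 = 55.174
SE_est = SD * sqrt(rxx * (1 - rxx)) = 15.98 * sqrt(0.77 * 0.23) = 15.98 * sqrt(0.1771) = 6.724903
CI = T_est +/- z * SE_est, so width = 2 * z * SE_est = 2 * 1.645 * 6.724903
Width = 22.1249

22.1249


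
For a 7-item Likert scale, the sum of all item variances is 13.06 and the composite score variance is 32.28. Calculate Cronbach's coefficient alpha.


alpha = (k/(k-1)) * (1 - sum(si^2)/s_total^2)
= (7/6) * (1 - 13.06/32.28)
alpha = 0.6947

0.6947


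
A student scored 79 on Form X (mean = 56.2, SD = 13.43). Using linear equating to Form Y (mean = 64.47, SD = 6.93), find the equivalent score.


slope = SD_Y / SD_X = 6.93 / 13.43 ~ 0.516
intercept = mean_Y - slope * mean_X = 64.47 - (6.93 / 13.43) * 56.2 ~ 35.4703
Y = slope * X + intercept. To avoid rounding drift from the rounded slope/intercept, evaluate the equivalent form Y = mean_Y + SD_Y * (X - mean_X) / SD_X at full precision:
Y = 64.47 + 6.93 * (79 - 56.2) / 13.43
Y = 64.47 + 6.93 * 22.8 / 13.43
Y = 64.47 + 158.004 / 13.43
Y = 64.47 + 11.765
Y = 76.235

76.235


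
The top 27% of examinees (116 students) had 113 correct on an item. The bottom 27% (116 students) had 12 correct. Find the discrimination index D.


p_upper = 113/116 = 0.9741
p_lower = 12/116 = 0.1034
D = 0.9741 - 0.1034 = 0.8707

0.8707


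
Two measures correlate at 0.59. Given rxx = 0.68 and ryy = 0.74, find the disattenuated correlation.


r_corrected = rxy / sqrt(rxx * ryy)
= 0.59 / sqrt(0.68 * 0.74)
= 0.59 / sqrt(0.5032)
= 0.59 / 0.709366
r_corrected = 0.8317

0.8317


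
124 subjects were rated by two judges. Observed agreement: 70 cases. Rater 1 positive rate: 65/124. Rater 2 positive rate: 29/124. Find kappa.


P_o = 70/124 = 0.564516
P_e = (65*29 + 59*95) / 15376 = 0.487123
kappa = (P_o - P_e) / (1 - P_e)
kappa = (0.564516 - 0.487123) / (1 - 0.487123)
kappa = 0.1509

0.1509


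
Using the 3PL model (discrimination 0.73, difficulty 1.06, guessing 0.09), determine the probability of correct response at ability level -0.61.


logit = 0.73*(-0.61 - 1.06) = -1.2191
P* = 1/(1 + exp(--1.2191)) = 0.2281
P = 0.09 + (1 - 0.09) * 0.2281
P = 0.2976

0.2976


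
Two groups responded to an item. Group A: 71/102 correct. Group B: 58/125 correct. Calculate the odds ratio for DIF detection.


Odds_A = 71/31 = 2.2903
Odds_B = 58/67 = 0.8657
OR = Odds_A / Odds_B = 2.2903 / 0.8657
Exactly, OR = (71 * 67) / (31 * 58) = 4757 / 1798
OR = 2.6457

2.6457


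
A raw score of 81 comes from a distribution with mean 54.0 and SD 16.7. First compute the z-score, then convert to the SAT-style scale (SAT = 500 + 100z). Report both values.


z = (X - mean) / SD = (81 - 54.0) / 16.7
z = 27.0 / 16.7
z = 1.6168
SAT-scale = SAT = 500 + 100z
Carry z at full precision (z = 27.0 / 16.7) into the conversion:
SAT-scale = 500 + 100 * (27.0 / 16.7) = 500 + 2700 / 16.7
SAT-scale = 500 + 161.6766
SAT-scale = 661.6766

661.6766


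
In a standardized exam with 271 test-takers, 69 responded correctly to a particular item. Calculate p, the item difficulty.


Item difficulty p = number correct / total examinees
p = 69 / 271
p = 0.2546

0.2546


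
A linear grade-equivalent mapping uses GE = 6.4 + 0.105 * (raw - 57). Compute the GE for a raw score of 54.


raw - median = 54 - 57 = -3
slope * diff = 0.105 * -3 = -0.315
GE = 6.4 + -0.315
GE = 6.085

6.085


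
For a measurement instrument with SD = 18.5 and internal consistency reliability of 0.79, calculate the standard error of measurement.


SEM = SD * sqrt(1 - rxx)
SEM = 18.5 * sqrt(1 - 0.79)
SEM = 18.5 * sqrt(0.21) = 18.5 * 0.458258
SEM = 8.4778

8.4778


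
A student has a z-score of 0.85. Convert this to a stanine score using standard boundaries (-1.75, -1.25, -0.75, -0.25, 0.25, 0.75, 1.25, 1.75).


Stanine boundaries: [-1.75, -1.25, -0.75, -0.25, 0.25, 0.75, 1.25, 1.75]
z = 0.85
Check each boundary:
  z >= -1.75 -> could be stanine 2
  z >= -1.25 -> could be stanine 3
  z >= -0.75 -> could be stanine 4
  z >= -0.25 -> could be stanine 5
  z >= 0.25 -> could be stanine 6
  z >= 0.75 -> could be stanine 7
  z < 1.25
  z < 1.75
Highest qualifying boundary gives stanine = 7

7


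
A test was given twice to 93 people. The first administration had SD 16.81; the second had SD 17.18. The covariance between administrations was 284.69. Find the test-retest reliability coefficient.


r = cov(X,Y) / (SD_X * SD_Y)
r = 284.69 / (16.81 * 17.18)
r = 284.69 / 288.7958
r = 0.9858

0.9858


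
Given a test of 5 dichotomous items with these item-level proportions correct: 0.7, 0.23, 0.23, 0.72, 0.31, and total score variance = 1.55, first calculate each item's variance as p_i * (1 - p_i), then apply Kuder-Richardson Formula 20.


For each item, compute p_i * q_i:
  Item 1: 0.7 * 0.3 = 0.21
  Item 2: 0.23 * 0.77 = 0.1771
  Item 3: 0.23 * 0.77 = 0.1771
  Item 4: 0.72 * 0.28 = 0.2016
  Item 5: 0.31 * 0.69 = 0.2139
Sum(p_i * q_i) = 0.21 + 0.1771 + 0.1771 + 0.2016 + 0.2139 = 0.9797
KR-20 = (k/(k-1)) * (1 - Sum(p_i*q_i) / Var_total)
= (5/4) * (1 - 0.9797/1.55)
= 1.25 * 0.3679
KR-20 = 0.4599

0.4599


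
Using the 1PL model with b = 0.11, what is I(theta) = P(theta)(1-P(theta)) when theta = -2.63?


P = 1/(1+exp(-(-2.63-0.11))) = 0.0607
I = P*(1-P) = 0.0607 * 0.9393
I = 0.057

0.057


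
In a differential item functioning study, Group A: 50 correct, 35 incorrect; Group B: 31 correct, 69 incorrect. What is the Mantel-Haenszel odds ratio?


Odds_A = 50/35 = 1.4286
Odds_B = 31/69 = 0.4493
OR = Odds_A / Odds_B = 1.4286 / 0.4493
Exactly, OR = (50 * 69) / (35 * 31) = 3450 / 1085
OR = 3.1797

3.1797


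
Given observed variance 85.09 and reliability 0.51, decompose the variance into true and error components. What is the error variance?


var_true = rxx * var_obs = 0.51 * 85.09 = 43.3959
var_error = var_obs - var_true
var_error = 85.09 - 43.3959
var_error = 41.6941

41.6941


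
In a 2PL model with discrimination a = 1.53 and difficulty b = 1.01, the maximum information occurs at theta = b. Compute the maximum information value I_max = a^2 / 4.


For 2PL, max info at theta = b = 1.01
I_max = a^2 / 4 = 1.53^2 / 4
= 2.3409 / 4
I_max = 0.5852

0.5852


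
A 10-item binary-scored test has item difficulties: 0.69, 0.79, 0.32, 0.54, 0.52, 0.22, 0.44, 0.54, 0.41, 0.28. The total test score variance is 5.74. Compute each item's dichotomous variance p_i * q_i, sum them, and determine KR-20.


For each item, compute p_i * q_i:
  Item 1: 0.69 * 0.31 = 0.2139
  Item 2: 0.79 * 0.21 = 0.1659
  Item 3: 0.32 * 0.68 = 0.2176
  Item 4: 0.54 * 0.46 = 0.2484
  Item 5: 0.52 * 0.48 = 0.2496
  Item 6: 0.22 * 0.78 = 0.1716
  Item 7: 0.44 * 0.56 = 0.2464
  Item 8: 0.54 * 0.46 = 0.2484
  Item 9: 0.41 * 0.59 = 0.2419
  Item 10: 0.28 * 0.72 = 0.2016
Sum(p_i * q_i) = 0.2139 + 0.1659 + 0.2176 + 0.2484 + 0.2496 + 0.1716 + 0.2464 + 0.2484 + 0.2419 + 0.2016 = 2.2053
KR-20 = (k/(k-1)) * (1 - Sum(p_i*q_i) / Var_total)
= (10/9) * (1 - 2.2053/5.74)
= 1.1111 * 0.6158
KR-20 = 0.6842

0.6842


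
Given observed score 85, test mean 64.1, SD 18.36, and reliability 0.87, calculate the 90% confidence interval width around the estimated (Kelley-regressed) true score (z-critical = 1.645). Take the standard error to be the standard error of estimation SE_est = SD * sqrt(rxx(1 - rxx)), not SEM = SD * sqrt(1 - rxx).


True score estimate = 0.87*85 + 0.13*64.1 = 82.283
SE_est = SD * sqrt(rxx * (1 - rxx)) = 18.36 * sqrt(0.87 * 0.13) = 18.36 * sqrt(0.1131) = 6.174531
CI = T_est +/- z * SE_est, so width = 2 * z * SE_est = 2 * 1.645 * 6.174531
Width = 20.3142

20.3142


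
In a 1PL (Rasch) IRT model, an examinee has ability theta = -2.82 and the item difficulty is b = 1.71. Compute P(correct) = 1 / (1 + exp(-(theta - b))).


theta - b = -2.82 - 1.71 = -4.53
exp(-(theta - b)) = exp(4.53) = 92.7586
P = 1 / (1 + 92.7586)
P = 0.0107

0.0107


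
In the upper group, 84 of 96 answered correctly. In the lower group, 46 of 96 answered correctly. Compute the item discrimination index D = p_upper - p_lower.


p_upper = 84/96 = 0.875
p_lower = 46/96 = 0.4792
D = 0.875 - 0.4792 = 0.3958

0.3958


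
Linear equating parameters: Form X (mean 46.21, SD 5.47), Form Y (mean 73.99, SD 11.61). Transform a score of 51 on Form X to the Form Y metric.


slope = SD_Y / SD_X = 11.61 / 5.47 ~ 2.1225
intercept = mean_Y - slope * mean_X = 73.99 - (11.61 / 5.47) * 46.21 ~ -24.0901
Y = slope * X + intercept. To avoid rounding drift from the rounded slope/intercept, evaluate the equivalent form Y = mean_Y + SD_Y * (X - mean_X) / SD_X at full precision:
Y = 73.99 + 11.61 * (51 - 46.21) / 5.47
Y = 73.99 + 11.61 * 4.79 / 5.47
Y = 73.99 + 55.6119 / 5.47
Y = 73.99 + 10.1667
Y = 84.1567

84.1567


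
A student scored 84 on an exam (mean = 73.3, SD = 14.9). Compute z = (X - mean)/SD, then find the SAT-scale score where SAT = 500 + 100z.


z = (X - mean) / SD = (84 - 73.3) / 14.9
z = 10.7 / 14.9
z = 0.7181
SAT-scale = SAT = 500 + 100z
Carry z at full precision (z = 10.7 / 14.9) into the conversion:
SAT-scale = 500 + 100 * (10.7 / 14.9) = 500 + 1070 / 14.9
SAT-scale = 500 + 71.8121
SAT-scale = 571.8121

571.8121


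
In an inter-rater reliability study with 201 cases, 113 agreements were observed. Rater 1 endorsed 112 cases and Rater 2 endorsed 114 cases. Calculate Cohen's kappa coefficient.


P_o = 113/201 = 0.562189
P_e = (112*114 + 89*87) / 40401 = 0.507685
kappa = (P_o - P_e) / (1 - P_e)
kappa = (0.562189 - 0.507685) / (1 - 0.507685)
kappa = 0.1107

0.1107


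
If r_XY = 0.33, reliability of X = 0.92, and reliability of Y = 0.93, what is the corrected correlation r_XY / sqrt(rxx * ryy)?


r_corrected = rxy / sqrt(rxx * ryy)
= 0.33 / sqrt(0.92 * 0.93)
= 0.33 / sqrt(0.8556)
= 0.33 / 0.924986
r_corrected = 0.3568

0.3568


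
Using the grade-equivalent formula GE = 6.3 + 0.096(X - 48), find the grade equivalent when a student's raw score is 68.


raw - median = 68 - 48 = 20
slope * diff = 0.096 * 20 = 1.92
GE = 6.3 + 1.92
GE = 8.22

8.22


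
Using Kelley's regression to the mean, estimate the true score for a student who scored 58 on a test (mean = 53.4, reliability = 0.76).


T_est = rxx * X + (1 - rxx) * mean
T_est = 0.76 * 58 + 0.24 * 53.4
T_est = 44.08 + 12.816
T_est = 56.896

56.896


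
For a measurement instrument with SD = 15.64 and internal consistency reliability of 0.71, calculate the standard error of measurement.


SEM = SD * sqrt(1 - rxx)
SEM = 15.64 * sqrt(1 - 0.71)
SEM = 15.64 * sqrt(0.29) = 15.64 * 0.538516
SEM = 8.4224

8.4224


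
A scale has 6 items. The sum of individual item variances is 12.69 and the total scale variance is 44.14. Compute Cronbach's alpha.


alpha = (k/(k-1)) * (1 - sum(si^2)/s_total^2)
= (6/5) * (1 - 12.69/44.14)
alpha = 0.855

0.855


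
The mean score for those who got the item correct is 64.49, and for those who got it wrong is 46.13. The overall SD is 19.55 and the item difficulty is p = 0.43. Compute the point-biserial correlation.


q = 1 - p = 0.57
rpb = ((M1 - M0) / SD) * sqrt(p * q)
rpb = ((64.49 - 46.13) / 19.55) * sqrt(0.43 * 0.57)
rpb = 0.4649

0.4649


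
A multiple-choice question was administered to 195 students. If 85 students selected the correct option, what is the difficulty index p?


Item difficulty p = number correct / total examinees
p = 85 / 195
p = 0.4359

0.4359


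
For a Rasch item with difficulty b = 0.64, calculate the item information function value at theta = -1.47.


P = 1/(1+exp(-(-1.47-0.64))) = 0.1081
I = P*(1-P) = 0.1081 * 0.8919
I = 0.0964

0.0964


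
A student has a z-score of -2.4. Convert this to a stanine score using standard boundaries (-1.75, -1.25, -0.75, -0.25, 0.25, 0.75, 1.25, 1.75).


Stanine boundaries: [-1.75, -1.25, -0.75, -0.25, 0.25, 0.75, 1.25, 1.75]
z = -2.4
Check each boundary:
  z < -1.75
  z < -1.25
  z < -0.75
  z < -0.25
  z < 0.25
  z < 0.75
  z < 1.25
  z < 1.75
Highest qualifying boundary gives stanine = 1

1


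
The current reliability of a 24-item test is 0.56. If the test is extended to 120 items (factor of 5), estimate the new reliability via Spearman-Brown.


r_new = (n * rxx) / (1 + (n-1) * rxx)
r_new = (5 * 0.56) / (1 + 4 * 0.56)
r_new = 2.8 / 3.24
r_new = 0.8642

0.8642


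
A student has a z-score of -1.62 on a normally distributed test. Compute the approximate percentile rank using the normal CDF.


CDF(z) = 0.5 * (1 + erf(z/sqrt(2)))
erf(-1.1455) = -0.8948
CDF = 0.0526
Percentile rank = 0.0526 * 100 = 5.26

5.26


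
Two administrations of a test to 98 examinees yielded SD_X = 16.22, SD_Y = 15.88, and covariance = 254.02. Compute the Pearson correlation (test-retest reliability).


r = cov(X,Y) / (SD_X * SD_Y)
r = 254.02 / (16.22 * 15.88)
r = 254.02 / 257.5736
r = 0.9862

0.9862


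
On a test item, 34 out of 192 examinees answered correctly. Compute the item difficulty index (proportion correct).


Item difficulty p = number correct / total examinees
p = 34 / 192
p = 0.1771

0.1771


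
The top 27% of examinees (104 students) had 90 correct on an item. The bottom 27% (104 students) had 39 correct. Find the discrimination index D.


p_upper = 90/104 = 0.8654
p_lower = 39/104 = 0.375
D = 0.8654 - 0.375 = 0.4904

0.4904


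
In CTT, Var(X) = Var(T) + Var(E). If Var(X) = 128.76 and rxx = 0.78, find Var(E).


var_true = rxx * var_obs = 0.78 * 128.76 = 100.4328
var_error = var_obs - var_true
var_error = 128.76 - 100.4328
var_error = 28.3272

28.3272


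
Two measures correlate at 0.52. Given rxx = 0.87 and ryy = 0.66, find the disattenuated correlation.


r_corrected = rxy / sqrt(rxx * ryy)
= 0.52 / sqrt(0.87 * 0.66)
= 0.52 / sqrt(0.5742)
= 0.52 / 0.75776
r_corrected = 0.6862

0.6862


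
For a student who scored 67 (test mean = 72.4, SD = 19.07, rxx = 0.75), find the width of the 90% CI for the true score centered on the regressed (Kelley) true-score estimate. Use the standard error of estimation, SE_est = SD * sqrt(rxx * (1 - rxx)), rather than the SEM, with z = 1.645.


True score estimate = 0.75*67 + 0.25*72.4 = 68.35
SE_est = SD * sqrt(rxx * (1 - rxx)) = 19.07 * sqrt(0.75 * 0.25) = 19.07 * sqrt(0.1875) = 8.257552
CI = T_est +/- z * SE_est, so width = 2 * z * SE_est = 2 * 1.645 * 8.257552
Width = 27.1673

27.1673


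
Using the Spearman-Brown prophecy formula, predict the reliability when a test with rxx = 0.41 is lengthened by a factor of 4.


r_new = (n * rxx) / (1 + (n-1) * rxx)
r_new = (4 * 0.41) / (1 + 3 * 0.41)
r_new = 1.64 / 2.23
r_new = 0.7354

0.7354


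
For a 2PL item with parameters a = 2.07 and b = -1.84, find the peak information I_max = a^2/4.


For 2PL, max info at theta = b = -1.84
I_max = a^2 / 4 = 2.07^2 / 4
= 4.2849 / 4
I_max = 1.0712

1.0712


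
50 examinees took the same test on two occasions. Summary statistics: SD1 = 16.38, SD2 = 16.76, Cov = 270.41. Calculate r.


r = cov(X,Y) / (SD_X * SD_Y)
r = 270.41 / (16.38 * 16.76)
r = 270.41 / 274.5288
r = 0.985

0.985


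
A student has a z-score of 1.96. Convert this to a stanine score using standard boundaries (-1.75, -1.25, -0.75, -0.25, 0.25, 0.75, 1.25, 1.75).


Stanine boundaries: [-1.75, -1.25, -0.75, -0.25, 0.25, 0.75, 1.25, 1.75]
z = 1.96
Check each boundary:
  z >= -1.75 -> could be stanine 2
  z >= -1.25 -> could be stanine 3
  z >= -0.75 -> could be stanine 4
  z >= -0.25 -> could be stanine 5
  z >= 0.25 -> could be stanine 6
  z >= 0.75 -> could be stanine 7
  z >= 1.25 -> could be stanine 8
  z >= 1.75 -> could be stanine 9
Highest qualifying boundary gives stanine = 9

9


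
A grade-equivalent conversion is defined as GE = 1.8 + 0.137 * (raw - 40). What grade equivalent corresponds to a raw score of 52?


raw - median = 52 - 40 = 12
slope * diff = 0.137 * 12 = 1.644
GE = 1.8 + 1.644
GE = 3.444

3.444


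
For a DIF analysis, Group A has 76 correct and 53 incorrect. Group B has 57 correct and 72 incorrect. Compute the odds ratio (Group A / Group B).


Odds_A = 76/53 = 1.434
Odds_B = 57/72 = 0.7917
OR = Odds_A / Odds_B = 1.434 / 0.7917
Exactly, OR = (76 * 72) / (53 * 57) = 5472 / 3021
OR = 1.8113

1.8113


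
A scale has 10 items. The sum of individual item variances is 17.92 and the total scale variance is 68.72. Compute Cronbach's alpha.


alpha = (k/(k-1)) * (1 - sum(si^2)/s_total^2)
= (10/9) * (1 - 17.92/68.72)
alpha = 0.8214

0.8214


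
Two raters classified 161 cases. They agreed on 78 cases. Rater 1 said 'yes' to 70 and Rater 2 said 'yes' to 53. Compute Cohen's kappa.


P_o = 78/161 = 0.484472
P_e = (70*53 + 91*108) / 25921 = 0.522279
kappa = (P_o - P_e) / (1 - P_e)
kappa = (0.484472 - 0.522279) / (1 - 0.522279)
kappa = -0.0791

-0.0791


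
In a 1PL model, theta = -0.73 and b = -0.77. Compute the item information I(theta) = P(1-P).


P = 1/(1+exp(-(-0.73--0.77))) = 0.51
I = P*(1-P) = 0.51 * 0.49
I = 0.2499

0.2499


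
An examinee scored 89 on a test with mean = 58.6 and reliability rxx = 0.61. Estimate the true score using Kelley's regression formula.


T_est = rxx * X + (1 - rxx) * mean
T_est = 0.61 * 89 + 0.39 * 58.6
T_est = 54.29 + 22.854
T_est = 77.144

77.144


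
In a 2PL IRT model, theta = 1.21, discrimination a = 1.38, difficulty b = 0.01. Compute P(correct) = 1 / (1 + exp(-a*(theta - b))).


a*(theta - b) = 1.38 * (1.21 - 0.01) = 1.656
exp(-1.656) = 0.1909
P = 1 / (1 + 0.1909)
P = 0.8397

0.8397


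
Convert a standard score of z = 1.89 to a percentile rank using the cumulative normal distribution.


CDF(z) = 0.5 * (1 + erf(z/sqrt(2)))
erf(1.3364) = 0.9412
CDF = 0.9706
Percentile rank = 0.9706 * 100 = 97.06

97.06


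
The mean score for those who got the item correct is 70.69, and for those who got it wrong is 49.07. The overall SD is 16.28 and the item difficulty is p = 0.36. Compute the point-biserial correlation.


q = 1 - p = 0.64
rpb = ((M1 - M0) / SD) * sqrt(p * q)
rpb = ((70.69 - 49.07) / 16.28) * sqrt(0.36 * 0.64)
rpb = 0.6374

0.6374


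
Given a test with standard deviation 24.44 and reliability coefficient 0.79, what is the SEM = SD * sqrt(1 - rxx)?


SEM = SD * sqrt(1 - rxx)
SEM = 24.44 * sqrt(1 - 0.79)
SEM = 24.44 * sqrt(0.21) = 24.44 * 0.458258
SEM = 11.1998

11.1998


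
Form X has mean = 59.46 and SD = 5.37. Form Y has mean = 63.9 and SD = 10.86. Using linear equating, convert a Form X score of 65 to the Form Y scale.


slope = SD_Y / SD_X = 10.86 / 5.37 ~ 2.0223
intercept = mean_Y - slope * mean_X = 63.9 - (10.86 / 5.37) * 59.46 ~ -56.3487
Y = slope * X + intercept. To avoid rounding drift from the rounded slope/intercept, evaluate the equivalent form Y = mean_Y + SD_Y * (X - mean_X) / SD_X at full precision:
Y = 63.9 + 10.86 * (65 - 59.46) / 5.37
Y = 63.9 + 10.86 * 5.54 / 5.37
Y = 63.9 + 60.1644 / 5.37
Y = 63.9 + 11.2038
Y = 75.1038

75.1038


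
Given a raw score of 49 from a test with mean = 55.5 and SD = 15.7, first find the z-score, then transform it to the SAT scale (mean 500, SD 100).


z = (X - mean) / SD = (49 - 55.5) / 15.7
z = -6.5 / 15.7
z = -0.414
SAT-scale = SAT = 500 + 100z
Carry z at full precision (z = -6.5 / 15.7) into the conversion:
SAT-scale = 500 + 100 * (-6.5 / 15.7) = 500 + -650 / 15.7
SAT-scale = 500 + -41.4013
SAT-scale = 458.5987

458.5987


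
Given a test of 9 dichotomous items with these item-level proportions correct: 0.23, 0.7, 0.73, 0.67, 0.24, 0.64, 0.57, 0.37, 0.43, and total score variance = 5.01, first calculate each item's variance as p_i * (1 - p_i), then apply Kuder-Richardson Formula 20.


For each item, compute p_i * q_i:
  Item 1: 0.23 * 0.77 = 0.1771
  Item 2: 0.7 * 0.3 = 0.21
  Item 3: 0.73 * 0.27 = 0.1971
  Item 4: 0.67 * 0.33 = 0.2211
  Item 5: 0.24 * 0.76 = 0.1824
  Item 6: 0.64 * 0.36 = 0.2304
  Item 7: 0.57 * 0.43 = 0.2451
  Item 8: 0.37 * 0.63 = 0.2331
  Item 9: 0.43 * 0.57 = 0.2451
Sum(p_i * q_i) = 0.1771 + 0.21 + 0.1971 + 0.2211 + 0.1824 + 0.2304 + 0.2451 + 0.2331 + 0.2451 = 1.9414
KR-20 = (k/(k-1)) * (1 - Sum(p_i*q_i) / Var_total)
= (9/8) * (1 - 1.9414/5.01)
= 1.125 * 0.6125
KR-20 = 0.6891

0.6891


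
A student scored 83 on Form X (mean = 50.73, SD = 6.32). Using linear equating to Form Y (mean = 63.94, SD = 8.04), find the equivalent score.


slope = SD_Y / SD_X = 8.04 / 6.32 ~ 1.2722
intercept = mean_Y - slope * mean_X = 63.94 - (8.04 / 6.32) * 50.73 ~ -0.5963
Y = slope * X + intercept. To avoid rounding drift from the rounded slope/intercept, evaluate the equivalent form Y = mean_Y + SD_Y * (X - mean_X) / SD_X at full precision:
Y = 63.94 + 8.04 * (83 - 50.73) / 6.32
Y = 63.94 + 8.04 * 32.27 / 6.32
Y = 63.94 + 259.4508 / 6.32
Y = 63.94 + 41.0523
Y = 104.9923

104.9923
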